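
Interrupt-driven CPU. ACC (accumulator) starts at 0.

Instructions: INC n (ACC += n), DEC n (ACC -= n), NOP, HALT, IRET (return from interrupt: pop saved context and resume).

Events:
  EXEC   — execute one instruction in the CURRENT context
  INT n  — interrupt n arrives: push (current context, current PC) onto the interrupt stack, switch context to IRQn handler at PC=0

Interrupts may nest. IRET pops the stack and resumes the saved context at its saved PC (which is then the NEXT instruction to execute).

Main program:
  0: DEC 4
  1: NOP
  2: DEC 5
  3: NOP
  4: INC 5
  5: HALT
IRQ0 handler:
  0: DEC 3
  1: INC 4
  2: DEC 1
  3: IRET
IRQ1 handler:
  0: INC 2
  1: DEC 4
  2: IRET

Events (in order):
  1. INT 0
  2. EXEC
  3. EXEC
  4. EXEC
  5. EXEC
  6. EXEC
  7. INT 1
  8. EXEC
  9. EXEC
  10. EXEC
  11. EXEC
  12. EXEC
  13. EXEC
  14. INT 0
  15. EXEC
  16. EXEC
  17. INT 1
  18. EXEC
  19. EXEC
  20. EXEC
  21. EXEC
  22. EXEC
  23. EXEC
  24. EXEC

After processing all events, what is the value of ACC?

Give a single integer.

Event 1 (INT 0): INT 0 arrives: push (MAIN, PC=0), enter IRQ0 at PC=0 (depth now 1)
Event 2 (EXEC): [IRQ0] PC=0: DEC 3 -> ACC=-3
Event 3 (EXEC): [IRQ0] PC=1: INC 4 -> ACC=1
Event 4 (EXEC): [IRQ0] PC=2: DEC 1 -> ACC=0
Event 5 (EXEC): [IRQ0] PC=3: IRET -> resume MAIN at PC=0 (depth now 0)
Event 6 (EXEC): [MAIN] PC=0: DEC 4 -> ACC=-4
Event 7 (INT 1): INT 1 arrives: push (MAIN, PC=1), enter IRQ1 at PC=0 (depth now 1)
Event 8 (EXEC): [IRQ1] PC=0: INC 2 -> ACC=-2
Event 9 (EXEC): [IRQ1] PC=1: DEC 4 -> ACC=-6
Event 10 (EXEC): [IRQ1] PC=2: IRET -> resume MAIN at PC=1 (depth now 0)
Event 11 (EXEC): [MAIN] PC=1: NOP
Event 12 (EXEC): [MAIN] PC=2: DEC 5 -> ACC=-11
Event 13 (EXEC): [MAIN] PC=3: NOP
Event 14 (INT 0): INT 0 arrives: push (MAIN, PC=4), enter IRQ0 at PC=0 (depth now 1)
Event 15 (EXEC): [IRQ0] PC=0: DEC 3 -> ACC=-14
Event 16 (EXEC): [IRQ0] PC=1: INC 4 -> ACC=-10
Event 17 (INT 1): INT 1 arrives: push (IRQ0, PC=2), enter IRQ1 at PC=0 (depth now 2)
Event 18 (EXEC): [IRQ1] PC=0: INC 2 -> ACC=-8
Event 19 (EXEC): [IRQ1] PC=1: DEC 4 -> ACC=-12
Event 20 (EXEC): [IRQ1] PC=2: IRET -> resume IRQ0 at PC=2 (depth now 1)
Event 21 (EXEC): [IRQ0] PC=2: DEC 1 -> ACC=-13
Event 22 (EXEC): [IRQ0] PC=3: IRET -> resume MAIN at PC=4 (depth now 0)
Event 23 (EXEC): [MAIN] PC=4: INC 5 -> ACC=-8
Event 24 (EXEC): [MAIN] PC=5: HALT

Answer: -8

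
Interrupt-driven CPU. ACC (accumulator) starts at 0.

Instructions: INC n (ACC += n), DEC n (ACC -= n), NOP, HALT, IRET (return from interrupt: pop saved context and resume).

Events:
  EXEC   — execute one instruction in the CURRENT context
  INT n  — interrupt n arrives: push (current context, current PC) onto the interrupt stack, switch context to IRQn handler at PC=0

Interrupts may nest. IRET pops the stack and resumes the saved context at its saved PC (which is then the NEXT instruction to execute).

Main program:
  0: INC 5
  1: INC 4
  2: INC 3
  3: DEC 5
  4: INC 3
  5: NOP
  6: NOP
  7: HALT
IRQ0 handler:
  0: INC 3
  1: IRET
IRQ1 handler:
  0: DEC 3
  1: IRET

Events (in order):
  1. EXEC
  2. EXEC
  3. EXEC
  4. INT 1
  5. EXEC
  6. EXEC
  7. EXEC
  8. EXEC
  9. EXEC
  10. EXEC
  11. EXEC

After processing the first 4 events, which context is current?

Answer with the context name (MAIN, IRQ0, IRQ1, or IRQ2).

Event 1 (EXEC): [MAIN] PC=0: INC 5 -> ACC=5
Event 2 (EXEC): [MAIN] PC=1: INC 4 -> ACC=9
Event 3 (EXEC): [MAIN] PC=2: INC 3 -> ACC=12
Event 4 (INT 1): INT 1 arrives: push (MAIN, PC=3), enter IRQ1 at PC=0 (depth now 1)

Answer: IRQ1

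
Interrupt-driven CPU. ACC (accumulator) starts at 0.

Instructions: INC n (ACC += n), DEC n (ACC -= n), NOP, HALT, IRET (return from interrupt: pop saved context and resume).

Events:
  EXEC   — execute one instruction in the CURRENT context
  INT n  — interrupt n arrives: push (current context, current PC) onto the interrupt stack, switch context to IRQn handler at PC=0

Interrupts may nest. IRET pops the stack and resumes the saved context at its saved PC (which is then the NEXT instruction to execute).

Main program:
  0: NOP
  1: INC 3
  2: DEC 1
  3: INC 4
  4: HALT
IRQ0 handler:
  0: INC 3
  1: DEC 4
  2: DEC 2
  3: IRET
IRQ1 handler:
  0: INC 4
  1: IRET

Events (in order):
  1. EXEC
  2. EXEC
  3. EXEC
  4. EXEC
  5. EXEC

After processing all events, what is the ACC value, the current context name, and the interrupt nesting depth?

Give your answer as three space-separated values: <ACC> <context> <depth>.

Answer: 6 MAIN 0

Derivation:
Event 1 (EXEC): [MAIN] PC=0: NOP
Event 2 (EXEC): [MAIN] PC=1: INC 3 -> ACC=3
Event 3 (EXEC): [MAIN] PC=2: DEC 1 -> ACC=2
Event 4 (EXEC): [MAIN] PC=3: INC 4 -> ACC=6
Event 5 (EXEC): [MAIN] PC=4: HALT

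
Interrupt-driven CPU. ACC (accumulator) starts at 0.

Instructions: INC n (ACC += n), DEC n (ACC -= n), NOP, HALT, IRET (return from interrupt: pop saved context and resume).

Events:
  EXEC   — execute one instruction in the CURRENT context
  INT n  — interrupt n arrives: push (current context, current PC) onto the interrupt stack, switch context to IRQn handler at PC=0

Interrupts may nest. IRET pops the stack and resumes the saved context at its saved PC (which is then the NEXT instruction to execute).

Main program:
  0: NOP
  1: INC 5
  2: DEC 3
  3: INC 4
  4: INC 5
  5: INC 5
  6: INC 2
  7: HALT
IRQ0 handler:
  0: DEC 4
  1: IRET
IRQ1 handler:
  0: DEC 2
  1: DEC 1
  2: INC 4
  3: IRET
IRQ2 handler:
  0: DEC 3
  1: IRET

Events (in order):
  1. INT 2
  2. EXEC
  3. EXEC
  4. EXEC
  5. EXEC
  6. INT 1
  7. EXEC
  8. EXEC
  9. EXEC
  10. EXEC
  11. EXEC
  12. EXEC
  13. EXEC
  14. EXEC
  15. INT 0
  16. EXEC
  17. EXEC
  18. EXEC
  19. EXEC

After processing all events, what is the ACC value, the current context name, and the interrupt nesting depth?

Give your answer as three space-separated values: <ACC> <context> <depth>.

Answer: 12 MAIN 0

Derivation:
Event 1 (INT 2): INT 2 arrives: push (MAIN, PC=0), enter IRQ2 at PC=0 (depth now 1)
Event 2 (EXEC): [IRQ2] PC=0: DEC 3 -> ACC=-3
Event 3 (EXEC): [IRQ2] PC=1: IRET -> resume MAIN at PC=0 (depth now 0)
Event 4 (EXEC): [MAIN] PC=0: NOP
Event 5 (EXEC): [MAIN] PC=1: INC 5 -> ACC=2
Event 6 (INT 1): INT 1 arrives: push (MAIN, PC=2), enter IRQ1 at PC=0 (depth now 1)
Event 7 (EXEC): [IRQ1] PC=0: DEC 2 -> ACC=0
Event 8 (EXEC): [IRQ1] PC=1: DEC 1 -> ACC=-1
Event 9 (EXEC): [IRQ1] PC=2: INC 4 -> ACC=3
Event 10 (EXEC): [IRQ1] PC=3: IRET -> resume MAIN at PC=2 (depth now 0)
Event 11 (EXEC): [MAIN] PC=2: DEC 3 -> ACC=0
Event 12 (EXEC): [MAIN] PC=3: INC 4 -> ACC=4
Event 13 (EXEC): [MAIN] PC=4: INC 5 -> ACC=9
Event 14 (EXEC): [MAIN] PC=5: INC 5 -> ACC=14
Event 15 (INT 0): INT 0 arrives: push (MAIN, PC=6), enter IRQ0 at PC=0 (depth now 1)
Event 16 (EXEC): [IRQ0] PC=0: DEC 4 -> ACC=10
Event 17 (EXEC): [IRQ0] PC=1: IRET -> resume MAIN at PC=6 (depth now 0)
Event 18 (EXEC): [MAIN] PC=6: INC 2 -> ACC=12
Event 19 (EXEC): [MAIN] PC=7: HALT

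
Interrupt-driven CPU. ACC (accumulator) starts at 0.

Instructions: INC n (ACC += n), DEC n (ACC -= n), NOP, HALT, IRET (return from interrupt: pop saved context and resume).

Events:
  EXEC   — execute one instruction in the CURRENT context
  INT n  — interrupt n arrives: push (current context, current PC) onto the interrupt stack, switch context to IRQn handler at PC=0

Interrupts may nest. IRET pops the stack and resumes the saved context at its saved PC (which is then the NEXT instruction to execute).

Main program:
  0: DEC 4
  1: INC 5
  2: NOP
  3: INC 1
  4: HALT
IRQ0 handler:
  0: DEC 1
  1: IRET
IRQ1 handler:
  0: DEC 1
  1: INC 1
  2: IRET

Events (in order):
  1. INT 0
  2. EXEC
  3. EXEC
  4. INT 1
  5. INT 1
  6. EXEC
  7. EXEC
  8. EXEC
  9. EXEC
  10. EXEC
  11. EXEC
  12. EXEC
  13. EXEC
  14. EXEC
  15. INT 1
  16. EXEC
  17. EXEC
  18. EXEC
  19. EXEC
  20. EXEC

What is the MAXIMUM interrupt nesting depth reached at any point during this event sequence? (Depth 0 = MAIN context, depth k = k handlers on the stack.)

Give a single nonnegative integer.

Answer: 2

Derivation:
Event 1 (INT 0): INT 0 arrives: push (MAIN, PC=0), enter IRQ0 at PC=0 (depth now 1) [depth=1]
Event 2 (EXEC): [IRQ0] PC=0: DEC 1 -> ACC=-1 [depth=1]
Event 3 (EXEC): [IRQ0] PC=1: IRET -> resume MAIN at PC=0 (depth now 0) [depth=0]
Event 4 (INT 1): INT 1 arrives: push (MAIN, PC=0), enter IRQ1 at PC=0 (depth now 1) [depth=1]
Event 5 (INT 1): INT 1 arrives: push (IRQ1, PC=0), enter IRQ1 at PC=0 (depth now 2) [depth=2]
Event 6 (EXEC): [IRQ1] PC=0: DEC 1 -> ACC=-2 [depth=2]
Event 7 (EXEC): [IRQ1] PC=1: INC 1 -> ACC=-1 [depth=2]
Event 8 (EXEC): [IRQ1] PC=2: IRET -> resume IRQ1 at PC=0 (depth now 1) [depth=1]
Event 9 (EXEC): [IRQ1] PC=0: DEC 1 -> ACC=-2 [depth=1]
Event 10 (EXEC): [IRQ1] PC=1: INC 1 -> ACC=-1 [depth=1]
Event 11 (EXEC): [IRQ1] PC=2: IRET -> resume MAIN at PC=0 (depth now 0) [depth=0]
Event 12 (EXEC): [MAIN] PC=0: DEC 4 -> ACC=-5 [depth=0]
Event 13 (EXEC): [MAIN] PC=1: INC 5 -> ACC=0 [depth=0]
Event 14 (EXEC): [MAIN] PC=2: NOP [depth=0]
Event 15 (INT 1): INT 1 arrives: push (MAIN, PC=3), enter IRQ1 at PC=0 (depth now 1) [depth=1]
Event 16 (EXEC): [IRQ1] PC=0: DEC 1 -> ACC=-1 [depth=1]
Event 17 (EXEC): [IRQ1] PC=1: INC 1 -> ACC=0 [depth=1]
Event 18 (EXEC): [IRQ1] PC=2: IRET -> resume MAIN at PC=3 (depth now 0) [depth=0]
Event 19 (EXEC): [MAIN] PC=3: INC 1 -> ACC=1 [depth=0]
Event 20 (EXEC): [MAIN] PC=4: HALT [depth=0]
Max depth observed: 2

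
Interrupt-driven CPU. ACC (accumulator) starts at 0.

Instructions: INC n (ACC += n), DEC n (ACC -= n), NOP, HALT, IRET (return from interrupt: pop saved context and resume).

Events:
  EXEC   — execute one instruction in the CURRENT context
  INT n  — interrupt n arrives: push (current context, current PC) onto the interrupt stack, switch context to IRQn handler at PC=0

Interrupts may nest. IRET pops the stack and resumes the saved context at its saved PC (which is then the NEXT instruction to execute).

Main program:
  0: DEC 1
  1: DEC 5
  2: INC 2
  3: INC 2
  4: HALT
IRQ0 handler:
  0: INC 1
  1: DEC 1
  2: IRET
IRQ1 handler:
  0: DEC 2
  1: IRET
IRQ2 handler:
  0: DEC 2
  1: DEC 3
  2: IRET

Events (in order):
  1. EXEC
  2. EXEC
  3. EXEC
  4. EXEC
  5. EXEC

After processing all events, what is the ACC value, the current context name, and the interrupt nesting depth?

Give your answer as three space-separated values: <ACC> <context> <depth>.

Answer: -2 MAIN 0

Derivation:
Event 1 (EXEC): [MAIN] PC=0: DEC 1 -> ACC=-1
Event 2 (EXEC): [MAIN] PC=1: DEC 5 -> ACC=-6
Event 3 (EXEC): [MAIN] PC=2: INC 2 -> ACC=-4
Event 4 (EXEC): [MAIN] PC=3: INC 2 -> ACC=-2
Event 5 (EXEC): [MAIN] PC=4: HALT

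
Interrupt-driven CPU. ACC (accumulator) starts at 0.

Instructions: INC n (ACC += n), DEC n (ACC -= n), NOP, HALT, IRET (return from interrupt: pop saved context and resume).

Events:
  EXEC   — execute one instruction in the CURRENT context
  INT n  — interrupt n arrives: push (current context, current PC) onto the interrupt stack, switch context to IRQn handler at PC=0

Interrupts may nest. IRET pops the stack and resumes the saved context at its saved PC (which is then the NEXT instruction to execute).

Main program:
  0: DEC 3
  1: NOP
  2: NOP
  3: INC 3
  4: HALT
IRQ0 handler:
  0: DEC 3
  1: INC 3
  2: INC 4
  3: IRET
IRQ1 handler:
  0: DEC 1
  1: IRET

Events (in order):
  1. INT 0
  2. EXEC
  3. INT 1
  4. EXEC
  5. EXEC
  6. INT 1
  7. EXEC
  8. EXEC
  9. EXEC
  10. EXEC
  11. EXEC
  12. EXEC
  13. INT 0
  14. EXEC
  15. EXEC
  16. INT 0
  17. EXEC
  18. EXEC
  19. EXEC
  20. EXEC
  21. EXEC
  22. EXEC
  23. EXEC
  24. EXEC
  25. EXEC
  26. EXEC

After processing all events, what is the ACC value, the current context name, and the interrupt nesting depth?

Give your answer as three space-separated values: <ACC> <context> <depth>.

Event 1 (INT 0): INT 0 arrives: push (MAIN, PC=0), enter IRQ0 at PC=0 (depth now 1)
Event 2 (EXEC): [IRQ0] PC=0: DEC 3 -> ACC=-3
Event 3 (INT 1): INT 1 arrives: push (IRQ0, PC=1), enter IRQ1 at PC=0 (depth now 2)
Event 4 (EXEC): [IRQ1] PC=0: DEC 1 -> ACC=-4
Event 5 (EXEC): [IRQ1] PC=1: IRET -> resume IRQ0 at PC=1 (depth now 1)
Event 6 (INT 1): INT 1 arrives: push (IRQ0, PC=1), enter IRQ1 at PC=0 (depth now 2)
Event 7 (EXEC): [IRQ1] PC=0: DEC 1 -> ACC=-5
Event 8 (EXEC): [IRQ1] PC=1: IRET -> resume IRQ0 at PC=1 (depth now 1)
Event 9 (EXEC): [IRQ0] PC=1: INC 3 -> ACC=-2
Event 10 (EXEC): [IRQ0] PC=2: INC 4 -> ACC=2
Event 11 (EXEC): [IRQ0] PC=3: IRET -> resume MAIN at PC=0 (depth now 0)
Event 12 (EXEC): [MAIN] PC=0: DEC 3 -> ACC=-1
Event 13 (INT 0): INT 0 arrives: push (MAIN, PC=1), enter IRQ0 at PC=0 (depth now 1)
Event 14 (EXEC): [IRQ0] PC=0: DEC 3 -> ACC=-4
Event 15 (EXEC): [IRQ0] PC=1: INC 3 -> ACC=-1
Event 16 (INT 0): INT 0 arrives: push (IRQ0, PC=2), enter IRQ0 at PC=0 (depth now 2)
Event 17 (EXEC): [IRQ0] PC=0: DEC 3 -> ACC=-4
Event 18 (EXEC): [IRQ0] PC=1: INC 3 -> ACC=-1
Event 19 (EXEC): [IRQ0] PC=2: INC 4 -> ACC=3
Event 20 (EXEC): [IRQ0] PC=3: IRET -> resume IRQ0 at PC=2 (depth now 1)
Event 21 (EXEC): [IRQ0] PC=2: INC 4 -> ACC=7
Event 22 (EXEC): [IRQ0] PC=3: IRET -> resume MAIN at PC=1 (depth now 0)
Event 23 (EXEC): [MAIN] PC=1: NOP
Event 24 (EXEC): [MAIN] PC=2: NOP
Event 25 (EXEC): [MAIN] PC=3: INC 3 -> ACC=10
Event 26 (EXEC): [MAIN] PC=4: HALT

Answer: 10 MAIN 0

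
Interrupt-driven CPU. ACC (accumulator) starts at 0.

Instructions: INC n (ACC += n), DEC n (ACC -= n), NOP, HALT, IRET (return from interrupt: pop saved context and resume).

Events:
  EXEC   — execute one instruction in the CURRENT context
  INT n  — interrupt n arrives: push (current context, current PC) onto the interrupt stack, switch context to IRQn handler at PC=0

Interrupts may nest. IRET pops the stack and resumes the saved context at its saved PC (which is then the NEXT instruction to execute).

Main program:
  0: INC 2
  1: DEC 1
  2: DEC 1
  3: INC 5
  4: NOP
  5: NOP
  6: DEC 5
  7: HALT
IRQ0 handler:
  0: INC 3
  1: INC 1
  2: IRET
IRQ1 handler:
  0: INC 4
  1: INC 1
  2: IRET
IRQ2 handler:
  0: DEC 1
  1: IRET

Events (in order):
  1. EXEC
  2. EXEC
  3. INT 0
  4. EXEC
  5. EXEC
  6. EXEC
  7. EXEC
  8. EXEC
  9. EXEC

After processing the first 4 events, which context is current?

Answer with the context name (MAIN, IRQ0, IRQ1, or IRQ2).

Answer: IRQ0

Derivation:
Event 1 (EXEC): [MAIN] PC=0: INC 2 -> ACC=2
Event 2 (EXEC): [MAIN] PC=1: DEC 1 -> ACC=1
Event 3 (INT 0): INT 0 arrives: push (MAIN, PC=2), enter IRQ0 at PC=0 (depth now 1)
Event 4 (EXEC): [IRQ0] PC=0: INC 3 -> ACC=4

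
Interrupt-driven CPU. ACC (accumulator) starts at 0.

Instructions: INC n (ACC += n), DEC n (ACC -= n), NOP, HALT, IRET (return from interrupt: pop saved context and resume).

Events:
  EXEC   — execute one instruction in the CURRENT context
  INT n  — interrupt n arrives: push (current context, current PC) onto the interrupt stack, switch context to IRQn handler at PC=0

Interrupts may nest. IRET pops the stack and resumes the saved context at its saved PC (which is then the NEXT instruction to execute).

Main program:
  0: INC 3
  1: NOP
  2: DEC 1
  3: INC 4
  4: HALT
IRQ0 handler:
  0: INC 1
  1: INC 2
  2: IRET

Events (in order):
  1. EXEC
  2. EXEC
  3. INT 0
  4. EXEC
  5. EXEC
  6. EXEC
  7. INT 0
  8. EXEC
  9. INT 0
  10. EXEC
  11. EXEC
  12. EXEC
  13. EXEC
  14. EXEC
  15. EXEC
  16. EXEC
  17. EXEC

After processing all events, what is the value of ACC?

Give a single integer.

Event 1 (EXEC): [MAIN] PC=0: INC 3 -> ACC=3
Event 2 (EXEC): [MAIN] PC=1: NOP
Event 3 (INT 0): INT 0 arrives: push (MAIN, PC=2), enter IRQ0 at PC=0 (depth now 1)
Event 4 (EXEC): [IRQ0] PC=0: INC 1 -> ACC=4
Event 5 (EXEC): [IRQ0] PC=1: INC 2 -> ACC=6
Event 6 (EXEC): [IRQ0] PC=2: IRET -> resume MAIN at PC=2 (depth now 0)
Event 7 (INT 0): INT 0 arrives: push (MAIN, PC=2), enter IRQ0 at PC=0 (depth now 1)
Event 8 (EXEC): [IRQ0] PC=0: INC 1 -> ACC=7
Event 9 (INT 0): INT 0 arrives: push (IRQ0, PC=1), enter IRQ0 at PC=0 (depth now 2)
Event 10 (EXEC): [IRQ0] PC=0: INC 1 -> ACC=8
Event 11 (EXEC): [IRQ0] PC=1: INC 2 -> ACC=10
Event 12 (EXEC): [IRQ0] PC=2: IRET -> resume IRQ0 at PC=1 (depth now 1)
Event 13 (EXEC): [IRQ0] PC=1: INC 2 -> ACC=12
Event 14 (EXEC): [IRQ0] PC=2: IRET -> resume MAIN at PC=2 (depth now 0)
Event 15 (EXEC): [MAIN] PC=2: DEC 1 -> ACC=11
Event 16 (EXEC): [MAIN] PC=3: INC 4 -> ACC=15
Event 17 (EXEC): [MAIN] PC=4: HALT

Answer: 15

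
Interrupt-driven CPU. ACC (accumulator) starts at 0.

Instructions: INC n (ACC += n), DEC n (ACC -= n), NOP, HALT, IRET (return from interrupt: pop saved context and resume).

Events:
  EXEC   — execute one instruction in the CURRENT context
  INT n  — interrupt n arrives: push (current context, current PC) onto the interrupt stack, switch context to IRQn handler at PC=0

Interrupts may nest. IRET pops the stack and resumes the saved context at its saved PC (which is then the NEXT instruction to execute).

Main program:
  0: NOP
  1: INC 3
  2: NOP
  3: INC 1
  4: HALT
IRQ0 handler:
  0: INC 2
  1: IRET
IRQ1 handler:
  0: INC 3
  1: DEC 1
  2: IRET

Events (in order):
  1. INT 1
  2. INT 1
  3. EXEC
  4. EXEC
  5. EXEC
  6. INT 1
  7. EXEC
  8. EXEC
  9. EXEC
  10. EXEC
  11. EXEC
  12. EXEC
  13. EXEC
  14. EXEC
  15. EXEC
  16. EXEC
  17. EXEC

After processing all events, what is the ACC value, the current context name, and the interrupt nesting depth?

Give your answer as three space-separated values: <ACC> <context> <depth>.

Answer: 10 MAIN 0

Derivation:
Event 1 (INT 1): INT 1 arrives: push (MAIN, PC=0), enter IRQ1 at PC=0 (depth now 1)
Event 2 (INT 1): INT 1 arrives: push (IRQ1, PC=0), enter IRQ1 at PC=0 (depth now 2)
Event 3 (EXEC): [IRQ1] PC=0: INC 3 -> ACC=3
Event 4 (EXEC): [IRQ1] PC=1: DEC 1 -> ACC=2
Event 5 (EXEC): [IRQ1] PC=2: IRET -> resume IRQ1 at PC=0 (depth now 1)
Event 6 (INT 1): INT 1 arrives: push (IRQ1, PC=0), enter IRQ1 at PC=0 (depth now 2)
Event 7 (EXEC): [IRQ1] PC=0: INC 3 -> ACC=5
Event 8 (EXEC): [IRQ1] PC=1: DEC 1 -> ACC=4
Event 9 (EXEC): [IRQ1] PC=2: IRET -> resume IRQ1 at PC=0 (depth now 1)
Event 10 (EXEC): [IRQ1] PC=0: INC 3 -> ACC=7
Event 11 (EXEC): [IRQ1] PC=1: DEC 1 -> ACC=6
Event 12 (EXEC): [IRQ1] PC=2: IRET -> resume MAIN at PC=0 (depth now 0)
Event 13 (EXEC): [MAIN] PC=0: NOP
Event 14 (EXEC): [MAIN] PC=1: INC 3 -> ACC=9
Event 15 (EXEC): [MAIN] PC=2: NOP
Event 16 (EXEC): [MAIN] PC=3: INC 1 -> ACC=10
Event 17 (EXEC): [MAIN] PC=4: HALT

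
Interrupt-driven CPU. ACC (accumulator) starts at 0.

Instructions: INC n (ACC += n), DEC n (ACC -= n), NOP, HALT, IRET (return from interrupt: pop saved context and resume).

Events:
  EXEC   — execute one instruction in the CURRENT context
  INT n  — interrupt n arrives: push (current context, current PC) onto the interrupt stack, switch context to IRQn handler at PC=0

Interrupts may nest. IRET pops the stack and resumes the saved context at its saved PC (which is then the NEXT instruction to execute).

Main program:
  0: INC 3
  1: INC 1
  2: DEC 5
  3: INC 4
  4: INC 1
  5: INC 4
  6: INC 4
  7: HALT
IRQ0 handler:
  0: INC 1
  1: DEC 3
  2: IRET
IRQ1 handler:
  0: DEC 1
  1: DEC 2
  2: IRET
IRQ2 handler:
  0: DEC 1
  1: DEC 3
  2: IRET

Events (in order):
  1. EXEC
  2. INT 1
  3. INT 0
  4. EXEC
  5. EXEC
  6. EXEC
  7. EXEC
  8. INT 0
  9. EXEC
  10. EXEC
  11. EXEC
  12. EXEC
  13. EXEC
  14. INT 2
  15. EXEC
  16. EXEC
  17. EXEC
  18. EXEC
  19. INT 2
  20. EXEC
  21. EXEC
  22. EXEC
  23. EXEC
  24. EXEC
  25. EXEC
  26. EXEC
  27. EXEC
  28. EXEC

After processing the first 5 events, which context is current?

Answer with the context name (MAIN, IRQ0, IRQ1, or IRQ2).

Event 1 (EXEC): [MAIN] PC=0: INC 3 -> ACC=3
Event 2 (INT 1): INT 1 arrives: push (MAIN, PC=1), enter IRQ1 at PC=0 (depth now 1)
Event 3 (INT 0): INT 0 arrives: push (IRQ1, PC=0), enter IRQ0 at PC=0 (depth now 2)
Event 4 (EXEC): [IRQ0] PC=0: INC 1 -> ACC=4
Event 5 (EXEC): [IRQ0] PC=1: DEC 3 -> ACC=1

Answer: IRQ0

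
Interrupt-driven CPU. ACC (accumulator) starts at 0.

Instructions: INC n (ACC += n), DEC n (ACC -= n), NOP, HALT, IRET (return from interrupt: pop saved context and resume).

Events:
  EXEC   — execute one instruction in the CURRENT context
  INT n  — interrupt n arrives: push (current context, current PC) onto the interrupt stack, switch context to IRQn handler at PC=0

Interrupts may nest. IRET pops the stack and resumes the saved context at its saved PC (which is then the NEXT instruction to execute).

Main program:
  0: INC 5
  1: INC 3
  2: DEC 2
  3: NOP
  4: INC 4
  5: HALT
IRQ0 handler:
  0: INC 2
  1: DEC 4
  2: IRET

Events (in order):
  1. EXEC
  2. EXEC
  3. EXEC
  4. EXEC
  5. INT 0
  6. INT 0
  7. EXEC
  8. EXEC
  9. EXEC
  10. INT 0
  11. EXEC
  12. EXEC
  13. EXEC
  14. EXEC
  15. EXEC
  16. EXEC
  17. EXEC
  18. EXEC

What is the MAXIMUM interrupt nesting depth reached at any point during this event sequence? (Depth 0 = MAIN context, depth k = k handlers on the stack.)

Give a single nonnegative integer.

Event 1 (EXEC): [MAIN] PC=0: INC 5 -> ACC=5 [depth=0]
Event 2 (EXEC): [MAIN] PC=1: INC 3 -> ACC=8 [depth=0]
Event 3 (EXEC): [MAIN] PC=2: DEC 2 -> ACC=6 [depth=0]
Event 4 (EXEC): [MAIN] PC=3: NOP [depth=0]
Event 5 (INT 0): INT 0 arrives: push (MAIN, PC=4), enter IRQ0 at PC=0 (depth now 1) [depth=1]
Event 6 (INT 0): INT 0 arrives: push (IRQ0, PC=0), enter IRQ0 at PC=0 (depth now 2) [depth=2]
Event 7 (EXEC): [IRQ0] PC=0: INC 2 -> ACC=8 [depth=2]
Event 8 (EXEC): [IRQ0] PC=1: DEC 4 -> ACC=4 [depth=2]
Event 9 (EXEC): [IRQ0] PC=2: IRET -> resume IRQ0 at PC=0 (depth now 1) [depth=1]
Event 10 (INT 0): INT 0 arrives: push (IRQ0, PC=0), enter IRQ0 at PC=0 (depth now 2) [depth=2]
Event 11 (EXEC): [IRQ0] PC=0: INC 2 -> ACC=6 [depth=2]
Event 12 (EXEC): [IRQ0] PC=1: DEC 4 -> ACC=2 [depth=2]
Event 13 (EXEC): [IRQ0] PC=2: IRET -> resume IRQ0 at PC=0 (depth now 1) [depth=1]
Event 14 (EXEC): [IRQ0] PC=0: INC 2 -> ACC=4 [depth=1]
Event 15 (EXEC): [IRQ0] PC=1: DEC 4 -> ACC=0 [depth=1]
Event 16 (EXEC): [IRQ0] PC=2: IRET -> resume MAIN at PC=4 (depth now 0) [depth=0]
Event 17 (EXEC): [MAIN] PC=4: INC 4 -> ACC=4 [depth=0]
Event 18 (EXEC): [MAIN] PC=5: HALT [depth=0]
Max depth observed: 2

Answer: 2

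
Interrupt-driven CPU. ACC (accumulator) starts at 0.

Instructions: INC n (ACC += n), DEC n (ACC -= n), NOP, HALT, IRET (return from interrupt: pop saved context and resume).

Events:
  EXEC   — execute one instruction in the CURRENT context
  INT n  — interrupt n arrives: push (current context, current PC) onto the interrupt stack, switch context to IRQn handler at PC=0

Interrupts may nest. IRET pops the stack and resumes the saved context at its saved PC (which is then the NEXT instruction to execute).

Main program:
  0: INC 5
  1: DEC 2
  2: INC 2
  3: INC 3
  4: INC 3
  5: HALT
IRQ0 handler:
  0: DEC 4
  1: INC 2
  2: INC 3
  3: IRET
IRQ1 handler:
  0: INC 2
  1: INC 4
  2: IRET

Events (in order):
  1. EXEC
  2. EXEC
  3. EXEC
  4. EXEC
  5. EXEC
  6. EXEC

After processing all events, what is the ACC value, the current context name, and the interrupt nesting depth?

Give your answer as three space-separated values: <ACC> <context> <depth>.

Answer: 11 MAIN 0

Derivation:
Event 1 (EXEC): [MAIN] PC=0: INC 5 -> ACC=5
Event 2 (EXEC): [MAIN] PC=1: DEC 2 -> ACC=3
Event 3 (EXEC): [MAIN] PC=2: INC 2 -> ACC=5
Event 4 (EXEC): [MAIN] PC=3: INC 3 -> ACC=8
Event 5 (EXEC): [MAIN] PC=4: INC 3 -> ACC=11
Event 6 (EXEC): [MAIN] PC=5: HALT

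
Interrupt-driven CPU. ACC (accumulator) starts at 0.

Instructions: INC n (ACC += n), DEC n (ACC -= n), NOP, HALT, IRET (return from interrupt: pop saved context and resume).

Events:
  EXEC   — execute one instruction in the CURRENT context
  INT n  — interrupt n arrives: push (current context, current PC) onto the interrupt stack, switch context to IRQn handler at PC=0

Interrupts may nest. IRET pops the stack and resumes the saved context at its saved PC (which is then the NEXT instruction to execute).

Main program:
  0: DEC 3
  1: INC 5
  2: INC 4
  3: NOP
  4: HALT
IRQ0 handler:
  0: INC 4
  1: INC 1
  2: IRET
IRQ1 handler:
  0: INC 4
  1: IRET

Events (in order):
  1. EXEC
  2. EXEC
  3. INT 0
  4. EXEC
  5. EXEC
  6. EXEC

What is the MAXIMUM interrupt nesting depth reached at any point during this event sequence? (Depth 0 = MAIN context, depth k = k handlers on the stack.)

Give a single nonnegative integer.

Answer: 1

Derivation:
Event 1 (EXEC): [MAIN] PC=0: DEC 3 -> ACC=-3 [depth=0]
Event 2 (EXEC): [MAIN] PC=1: INC 5 -> ACC=2 [depth=0]
Event 3 (INT 0): INT 0 arrives: push (MAIN, PC=2), enter IRQ0 at PC=0 (depth now 1) [depth=1]
Event 4 (EXEC): [IRQ0] PC=0: INC 4 -> ACC=6 [depth=1]
Event 5 (EXEC): [IRQ0] PC=1: INC 1 -> ACC=7 [depth=1]
Event 6 (EXEC): [IRQ0] PC=2: IRET -> resume MAIN at PC=2 (depth now 0) [depth=0]
Max depth observed: 1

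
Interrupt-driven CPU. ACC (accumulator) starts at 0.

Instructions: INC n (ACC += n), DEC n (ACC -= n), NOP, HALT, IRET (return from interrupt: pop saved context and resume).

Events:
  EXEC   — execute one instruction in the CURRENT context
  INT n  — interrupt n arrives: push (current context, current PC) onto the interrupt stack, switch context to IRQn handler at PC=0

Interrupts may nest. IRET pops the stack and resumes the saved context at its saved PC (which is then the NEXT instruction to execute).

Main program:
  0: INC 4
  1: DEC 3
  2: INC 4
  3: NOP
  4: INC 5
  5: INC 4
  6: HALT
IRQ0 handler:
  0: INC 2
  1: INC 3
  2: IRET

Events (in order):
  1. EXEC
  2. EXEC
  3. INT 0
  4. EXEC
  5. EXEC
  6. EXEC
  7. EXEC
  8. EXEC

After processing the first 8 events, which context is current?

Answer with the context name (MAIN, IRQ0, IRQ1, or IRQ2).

Event 1 (EXEC): [MAIN] PC=0: INC 4 -> ACC=4
Event 2 (EXEC): [MAIN] PC=1: DEC 3 -> ACC=1
Event 3 (INT 0): INT 0 arrives: push (MAIN, PC=2), enter IRQ0 at PC=0 (depth now 1)
Event 4 (EXEC): [IRQ0] PC=0: INC 2 -> ACC=3
Event 5 (EXEC): [IRQ0] PC=1: INC 3 -> ACC=6
Event 6 (EXEC): [IRQ0] PC=2: IRET -> resume MAIN at PC=2 (depth now 0)
Event 7 (EXEC): [MAIN] PC=2: INC 4 -> ACC=10
Event 8 (EXEC): [MAIN] PC=3: NOP

Answer: MAIN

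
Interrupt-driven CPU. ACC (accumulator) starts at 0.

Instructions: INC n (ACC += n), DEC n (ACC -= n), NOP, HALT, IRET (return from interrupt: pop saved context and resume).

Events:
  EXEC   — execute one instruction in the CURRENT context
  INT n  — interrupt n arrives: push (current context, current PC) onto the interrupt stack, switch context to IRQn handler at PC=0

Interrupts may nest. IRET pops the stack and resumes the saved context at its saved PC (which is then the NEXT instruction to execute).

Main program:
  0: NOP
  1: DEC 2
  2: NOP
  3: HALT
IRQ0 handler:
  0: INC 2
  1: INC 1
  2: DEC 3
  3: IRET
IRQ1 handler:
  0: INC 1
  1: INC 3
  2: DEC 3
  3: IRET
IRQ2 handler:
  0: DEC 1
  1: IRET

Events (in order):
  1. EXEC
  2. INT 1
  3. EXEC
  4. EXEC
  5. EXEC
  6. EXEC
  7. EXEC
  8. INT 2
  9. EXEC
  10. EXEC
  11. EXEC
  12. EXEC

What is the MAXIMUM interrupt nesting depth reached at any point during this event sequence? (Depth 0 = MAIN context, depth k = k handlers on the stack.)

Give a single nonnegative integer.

Answer: 1

Derivation:
Event 1 (EXEC): [MAIN] PC=0: NOP [depth=0]
Event 2 (INT 1): INT 1 arrives: push (MAIN, PC=1), enter IRQ1 at PC=0 (depth now 1) [depth=1]
Event 3 (EXEC): [IRQ1] PC=0: INC 1 -> ACC=1 [depth=1]
Event 4 (EXEC): [IRQ1] PC=1: INC 3 -> ACC=4 [depth=1]
Event 5 (EXEC): [IRQ1] PC=2: DEC 3 -> ACC=1 [depth=1]
Event 6 (EXEC): [IRQ1] PC=3: IRET -> resume MAIN at PC=1 (depth now 0) [depth=0]
Event 7 (EXEC): [MAIN] PC=1: DEC 2 -> ACC=-1 [depth=0]
Event 8 (INT 2): INT 2 arrives: push (MAIN, PC=2), enter IRQ2 at PC=0 (depth now 1) [depth=1]
Event 9 (EXEC): [IRQ2] PC=0: DEC 1 -> ACC=-2 [depth=1]
Event 10 (EXEC): [IRQ2] PC=1: IRET -> resume MAIN at PC=2 (depth now 0) [depth=0]
Event 11 (EXEC): [MAIN] PC=2: NOP [depth=0]
Event 12 (EXEC): [MAIN] PC=3: HALT [depth=0]
Max depth observed: 1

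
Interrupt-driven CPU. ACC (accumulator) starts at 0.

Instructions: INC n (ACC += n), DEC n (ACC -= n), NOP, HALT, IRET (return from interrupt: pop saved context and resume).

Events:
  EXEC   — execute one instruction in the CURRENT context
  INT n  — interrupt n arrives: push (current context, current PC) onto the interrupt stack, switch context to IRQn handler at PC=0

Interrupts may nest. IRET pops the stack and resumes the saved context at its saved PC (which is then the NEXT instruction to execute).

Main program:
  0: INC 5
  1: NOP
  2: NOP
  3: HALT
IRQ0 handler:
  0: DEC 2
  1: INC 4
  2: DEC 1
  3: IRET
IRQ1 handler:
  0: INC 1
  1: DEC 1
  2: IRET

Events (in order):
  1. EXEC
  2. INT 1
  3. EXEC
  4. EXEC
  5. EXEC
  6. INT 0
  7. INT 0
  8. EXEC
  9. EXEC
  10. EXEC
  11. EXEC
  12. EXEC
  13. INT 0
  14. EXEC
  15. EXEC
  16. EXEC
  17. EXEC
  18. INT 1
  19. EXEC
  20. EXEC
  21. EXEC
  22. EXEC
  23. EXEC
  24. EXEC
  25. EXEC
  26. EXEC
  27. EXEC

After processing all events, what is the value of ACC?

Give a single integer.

Answer: 8

Derivation:
Event 1 (EXEC): [MAIN] PC=0: INC 5 -> ACC=5
Event 2 (INT 1): INT 1 arrives: push (MAIN, PC=1), enter IRQ1 at PC=0 (depth now 1)
Event 3 (EXEC): [IRQ1] PC=0: INC 1 -> ACC=6
Event 4 (EXEC): [IRQ1] PC=1: DEC 1 -> ACC=5
Event 5 (EXEC): [IRQ1] PC=2: IRET -> resume MAIN at PC=1 (depth now 0)
Event 6 (INT 0): INT 0 arrives: push (MAIN, PC=1), enter IRQ0 at PC=0 (depth now 1)
Event 7 (INT 0): INT 0 arrives: push (IRQ0, PC=0), enter IRQ0 at PC=0 (depth now 2)
Event 8 (EXEC): [IRQ0] PC=0: DEC 2 -> ACC=3
Event 9 (EXEC): [IRQ0] PC=1: INC 4 -> ACC=7
Event 10 (EXEC): [IRQ0] PC=2: DEC 1 -> ACC=6
Event 11 (EXEC): [IRQ0] PC=3: IRET -> resume IRQ0 at PC=0 (depth now 1)
Event 12 (EXEC): [IRQ0] PC=0: DEC 2 -> ACC=4
Event 13 (INT 0): INT 0 arrives: push (IRQ0, PC=1), enter IRQ0 at PC=0 (depth now 2)
Event 14 (EXEC): [IRQ0] PC=0: DEC 2 -> ACC=2
Event 15 (EXEC): [IRQ0] PC=1: INC 4 -> ACC=6
Event 16 (EXEC): [IRQ0] PC=2: DEC 1 -> ACC=5
Event 17 (EXEC): [IRQ0] PC=3: IRET -> resume IRQ0 at PC=1 (depth now 1)
Event 18 (INT 1): INT 1 arrives: push (IRQ0, PC=1), enter IRQ1 at PC=0 (depth now 2)
Event 19 (EXEC): [IRQ1] PC=0: INC 1 -> ACC=6
Event 20 (EXEC): [IRQ1] PC=1: DEC 1 -> ACC=5
Event 21 (EXEC): [IRQ1] PC=2: IRET -> resume IRQ0 at PC=1 (depth now 1)
Event 22 (EXEC): [IRQ0] PC=1: INC 4 -> ACC=9
Event 23 (EXEC): [IRQ0] PC=2: DEC 1 -> ACC=8
Event 24 (EXEC): [IRQ0] PC=3: IRET -> resume MAIN at PC=1 (depth now 0)
Event 25 (EXEC): [MAIN] PC=1: NOP
Event 26 (EXEC): [MAIN] PC=2: NOP
Event 27 (EXEC): [MAIN] PC=3: HALT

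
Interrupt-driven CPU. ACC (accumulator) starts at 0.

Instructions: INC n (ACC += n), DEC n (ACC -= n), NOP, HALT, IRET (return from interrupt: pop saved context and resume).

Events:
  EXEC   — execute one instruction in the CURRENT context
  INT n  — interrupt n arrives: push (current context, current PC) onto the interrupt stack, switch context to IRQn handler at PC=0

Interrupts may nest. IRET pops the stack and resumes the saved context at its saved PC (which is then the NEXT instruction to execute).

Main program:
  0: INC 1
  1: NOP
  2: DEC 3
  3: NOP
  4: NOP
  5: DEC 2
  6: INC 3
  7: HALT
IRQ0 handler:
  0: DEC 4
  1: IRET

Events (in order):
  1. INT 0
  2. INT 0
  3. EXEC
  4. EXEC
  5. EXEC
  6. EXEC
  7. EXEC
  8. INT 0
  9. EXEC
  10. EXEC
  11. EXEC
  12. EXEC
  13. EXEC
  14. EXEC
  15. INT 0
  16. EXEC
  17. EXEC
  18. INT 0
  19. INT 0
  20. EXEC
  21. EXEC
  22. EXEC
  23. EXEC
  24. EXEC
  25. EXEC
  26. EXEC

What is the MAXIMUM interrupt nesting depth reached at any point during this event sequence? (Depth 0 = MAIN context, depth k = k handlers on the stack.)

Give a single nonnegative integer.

Answer: 2

Derivation:
Event 1 (INT 0): INT 0 arrives: push (MAIN, PC=0), enter IRQ0 at PC=0 (depth now 1) [depth=1]
Event 2 (INT 0): INT 0 arrives: push (IRQ0, PC=0), enter IRQ0 at PC=0 (depth now 2) [depth=2]
Event 3 (EXEC): [IRQ0] PC=0: DEC 4 -> ACC=-4 [depth=2]
Event 4 (EXEC): [IRQ0] PC=1: IRET -> resume IRQ0 at PC=0 (depth now 1) [depth=1]
Event 5 (EXEC): [IRQ0] PC=0: DEC 4 -> ACC=-8 [depth=1]
Event 6 (EXEC): [IRQ0] PC=1: IRET -> resume MAIN at PC=0 (depth now 0) [depth=0]
Event 7 (EXEC): [MAIN] PC=0: INC 1 -> ACC=-7 [depth=0]
Event 8 (INT 0): INT 0 arrives: push (MAIN, PC=1), enter IRQ0 at PC=0 (depth now 1) [depth=1]
Event 9 (EXEC): [IRQ0] PC=0: DEC 4 -> ACC=-11 [depth=1]
Event 10 (EXEC): [IRQ0] PC=1: IRET -> resume MAIN at PC=1 (depth now 0) [depth=0]
Event 11 (EXEC): [MAIN] PC=1: NOP [depth=0]
Event 12 (EXEC): [MAIN] PC=2: DEC 3 -> ACC=-14 [depth=0]
Event 13 (EXEC): [MAIN] PC=3: NOP [depth=0]
Event 14 (EXEC): [MAIN] PC=4: NOP [depth=0]
Event 15 (INT 0): INT 0 arrives: push (MAIN, PC=5), enter IRQ0 at PC=0 (depth now 1) [depth=1]
Event 16 (EXEC): [IRQ0] PC=0: DEC 4 -> ACC=-18 [depth=1]
Event 17 (EXEC): [IRQ0] PC=1: IRET -> resume MAIN at PC=5 (depth now 0) [depth=0]
Event 18 (INT 0): INT 0 arrives: push (MAIN, PC=5), enter IRQ0 at PC=0 (depth now 1) [depth=1]
Event 19 (INT 0): INT 0 arrives: push (IRQ0, PC=0), enter IRQ0 at PC=0 (depth now 2) [depth=2]
Event 20 (EXEC): [IRQ0] PC=0: DEC 4 -> ACC=-22 [depth=2]
Event 21 (EXEC): [IRQ0] PC=1: IRET -> resume IRQ0 at PC=0 (depth now 1) [depth=1]
Event 22 (EXEC): [IRQ0] PC=0: DEC 4 -> ACC=-26 [depth=1]
Event 23 (EXEC): [IRQ0] PC=1: IRET -> resume MAIN at PC=5 (depth now 0) [depth=0]
Event 24 (EXEC): [MAIN] PC=5: DEC 2 -> ACC=-28 [depth=0]
Event 25 (EXEC): [MAIN] PC=6: INC 3 -> ACC=-25 [depth=0]
Event 26 (EXEC): [MAIN] PC=7: HALT [depth=0]
Max depth observed: 2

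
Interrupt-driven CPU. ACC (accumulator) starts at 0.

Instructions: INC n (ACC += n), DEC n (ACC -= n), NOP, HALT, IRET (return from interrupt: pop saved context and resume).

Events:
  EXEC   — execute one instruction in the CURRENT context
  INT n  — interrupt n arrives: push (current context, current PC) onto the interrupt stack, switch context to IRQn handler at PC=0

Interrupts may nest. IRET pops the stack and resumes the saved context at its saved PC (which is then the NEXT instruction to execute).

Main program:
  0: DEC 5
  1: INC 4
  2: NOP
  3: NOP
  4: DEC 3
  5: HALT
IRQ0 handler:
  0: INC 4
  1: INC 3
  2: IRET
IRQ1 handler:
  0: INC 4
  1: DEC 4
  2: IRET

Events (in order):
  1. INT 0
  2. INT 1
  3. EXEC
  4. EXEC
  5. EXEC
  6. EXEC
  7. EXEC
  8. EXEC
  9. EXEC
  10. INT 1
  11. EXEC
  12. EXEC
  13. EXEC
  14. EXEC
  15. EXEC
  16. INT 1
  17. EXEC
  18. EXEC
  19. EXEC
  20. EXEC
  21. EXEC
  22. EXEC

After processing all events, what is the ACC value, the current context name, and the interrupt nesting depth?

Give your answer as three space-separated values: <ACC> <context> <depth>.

Answer: 3 MAIN 0

Derivation:
Event 1 (INT 0): INT 0 arrives: push (MAIN, PC=0), enter IRQ0 at PC=0 (depth now 1)
Event 2 (INT 1): INT 1 arrives: push (IRQ0, PC=0), enter IRQ1 at PC=0 (depth now 2)
Event 3 (EXEC): [IRQ1] PC=0: INC 4 -> ACC=4
Event 4 (EXEC): [IRQ1] PC=1: DEC 4 -> ACC=0
Event 5 (EXEC): [IRQ1] PC=2: IRET -> resume IRQ0 at PC=0 (depth now 1)
Event 6 (EXEC): [IRQ0] PC=0: INC 4 -> ACC=4
Event 7 (EXEC): [IRQ0] PC=1: INC 3 -> ACC=7
Event 8 (EXEC): [IRQ0] PC=2: IRET -> resume MAIN at PC=0 (depth now 0)
Event 9 (EXEC): [MAIN] PC=0: DEC 5 -> ACC=2
Event 10 (INT 1): INT 1 arrives: push (MAIN, PC=1), enter IRQ1 at PC=0 (depth now 1)
Event 11 (EXEC): [IRQ1] PC=0: INC 4 -> ACC=6
Event 12 (EXEC): [IRQ1] PC=1: DEC 4 -> ACC=2
Event 13 (EXEC): [IRQ1] PC=2: IRET -> resume MAIN at PC=1 (depth now 0)
Event 14 (EXEC): [MAIN] PC=1: INC 4 -> ACC=6
Event 15 (EXEC): [MAIN] PC=2: NOP
Event 16 (INT 1): INT 1 arrives: push (MAIN, PC=3), enter IRQ1 at PC=0 (depth now 1)
Event 17 (EXEC): [IRQ1] PC=0: INC 4 -> ACC=10
Event 18 (EXEC): [IRQ1] PC=1: DEC 4 -> ACC=6
Event 19 (EXEC): [IRQ1] PC=2: IRET -> resume MAIN at PC=3 (depth now 0)
Event 20 (EXEC): [MAIN] PC=3: NOP
Event 21 (EXEC): [MAIN] PC=4: DEC 3 -> ACC=3
Event 22 (EXEC): [MAIN] PC=5: HALT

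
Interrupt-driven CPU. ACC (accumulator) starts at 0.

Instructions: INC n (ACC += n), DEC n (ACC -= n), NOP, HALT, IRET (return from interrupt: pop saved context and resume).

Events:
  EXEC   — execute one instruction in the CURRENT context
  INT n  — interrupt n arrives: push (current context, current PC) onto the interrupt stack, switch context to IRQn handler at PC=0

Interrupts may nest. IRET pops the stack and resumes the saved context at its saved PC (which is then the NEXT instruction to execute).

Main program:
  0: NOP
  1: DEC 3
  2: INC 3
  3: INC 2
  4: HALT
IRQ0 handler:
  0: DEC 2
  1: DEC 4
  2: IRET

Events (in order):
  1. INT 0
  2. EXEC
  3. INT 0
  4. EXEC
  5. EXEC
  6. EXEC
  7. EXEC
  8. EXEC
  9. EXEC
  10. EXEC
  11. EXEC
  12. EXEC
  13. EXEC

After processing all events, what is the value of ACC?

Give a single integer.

Answer: -10

Derivation:
Event 1 (INT 0): INT 0 arrives: push (MAIN, PC=0), enter IRQ0 at PC=0 (depth now 1)
Event 2 (EXEC): [IRQ0] PC=0: DEC 2 -> ACC=-2
Event 3 (INT 0): INT 0 arrives: push (IRQ0, PC=1), enter IRQ0 at PC=0 (depth now 2)
Event 4 (EXEC): [IRQ0] PC=0: DEC 2 -> ACC=-4
Event 5 (EXEC): [IRQ0] PC=1: DEC 4 -> ACC=-8
Event 6 (EXEC): [IRQ0] PC=2: IRET -> resume IRQ0 at PC=1 (depth now 1)
Event 7 (EXEC): [IRQ0] PC=1: DEC 4 -> ACC=-12
Event 8 (EXEC): [IRQ0] PC=2: IRET -> resume MAIN at PC=0 (depth now 0)
Event 9 (EXEC): [MAIN] PC=0: NOP
Event 10 (EXEC): [MAIN] PC=1: DEC 3 -> ACC=-15
Event 11 (EXEC): [MAIN] PC=2: INC 3 -> ACC=-12
Event 12 (EXEC): [MAIN] PC=3: INC 2 -> ACC=-10
Event 13 (EXEC): [MAIN] PC=4: HALT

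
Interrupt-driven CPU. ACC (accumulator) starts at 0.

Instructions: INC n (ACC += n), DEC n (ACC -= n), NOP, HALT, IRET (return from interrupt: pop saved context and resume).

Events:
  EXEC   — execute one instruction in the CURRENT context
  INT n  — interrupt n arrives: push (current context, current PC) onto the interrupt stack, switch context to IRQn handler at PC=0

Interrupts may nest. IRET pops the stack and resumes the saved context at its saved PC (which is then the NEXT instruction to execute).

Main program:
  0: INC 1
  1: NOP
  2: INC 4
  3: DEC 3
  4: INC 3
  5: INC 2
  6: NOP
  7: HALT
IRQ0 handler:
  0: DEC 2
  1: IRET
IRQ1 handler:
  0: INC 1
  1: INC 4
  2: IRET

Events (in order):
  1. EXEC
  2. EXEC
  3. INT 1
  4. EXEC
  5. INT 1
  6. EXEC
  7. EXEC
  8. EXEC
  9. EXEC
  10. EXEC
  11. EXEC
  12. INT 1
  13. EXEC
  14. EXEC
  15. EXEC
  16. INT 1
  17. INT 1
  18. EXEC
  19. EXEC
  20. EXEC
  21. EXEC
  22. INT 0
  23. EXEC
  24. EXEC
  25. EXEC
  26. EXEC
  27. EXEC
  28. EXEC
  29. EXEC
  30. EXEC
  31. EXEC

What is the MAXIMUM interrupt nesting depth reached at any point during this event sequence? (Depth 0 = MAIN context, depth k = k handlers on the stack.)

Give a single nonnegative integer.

Answer: 2

Derivation:
Event 1 (EXEC): [MAIN] PC=0: INC 1 -> ACC=1 [depth=0]
Event 2 (EXEC): [MAIN] PC=1: NOP [depth=0]
Event 3 (INT 1): INT 1 arrives: push (MAIN, PC=2), enter IRQ1 at PC=0 (depth now 1) [depth=1]
Event 4 (EXEC): [IRQ1] PC=0: INC 1 -> ACC=2 [depth=1]
Event 5 (INT 1): INT 1 arrives: push (IRQ1, PC=1), enter IRQ1 at PC=0 (depth now 2) [depth=2]
Event 6 (EXEC): [IRQ1] PC=0: INC 1 -> ACC=3 [depth=2]
Event 7 (EXEC): [IRQ1] PC=1: INC 4 -> ACC=7 [depth=2]
Event 8 (EXEC): [IRQ1] PC=2: IRET -> resume IRQ1 at PC=1 (depth now 1) [depth=1]
Event 9 (EXEC): [IRQ1] PC=1: INC 4 -> ACC=11 [depth=1]
Event 10 (EXEC): [IRQ1] PC=2: IRET -> resume MAIN at PC=2 (depth now 0) [depth=0]
Event 11 (EXEC): [MAIN] PC=2: INC 4 -> ACC=15 [depth=0]
Event 12 (INT 1): INT 1 arrives: push (MAIN, PC=3), enter IRQ1 at PC=0 (depth now 1) [depth=1]
Event 13 (EXEC): [IRQ1] PC=0: INC 1 -> ACC=16 [depth=1]
Event 14 (EXEC): [IRQ1] PC=1: INC 4 -> ACC=20 [depth=1]
Event 15 (EXEC): [IRQ1] PC=2: IRET -> resume MAIN at PC=3 (depth now 0) [depth=0]
Event 16 (INT 1): INT 1 arrives: push (MAIN, PC=3), enter IRQ1 at PC=0 (depth now 1) [depth=1]
Event 17 (INT 1): INT 1 arrives: push (IRQ1, PC=0), enter IRQ1 at PC=0 (depth now 2) [depth=2]
Event 18 (EXEC): [IRQ1] PC=0: INC 1 -> ACC=21 [depth=2]
Event 19 (EXEC): [IRQ1] PC=1: INC 4 -> ACC=25 [depth=2]
Event 20 (EXEC): [IRQ1] PC=2: IRET -> resume IRQ1 at PC=0 (depth now 1) [depth=1]
Event 21 (EXEC): [IRQ1] PC=0: INC 1 -> ACC=26 [depth=1]
Event 22 (INT 0): INT 0 arrives: push (IRQ1, PC=1), enter IRQ0 at PC=0 (depth now 2) [depth=2]
Event 23 (EXEC): [IRQ0] PC=0: DEC 2 -> ACC=24 [depth=2]
Event 24 (EXEC): [IRQ0] PC=1: IRET -> resume IRQ1 at PC=1 (depth now 1) [depth=1]
Event 25 (EXEC): [IRQ1] PC=1: INC 4 -> ACC=28 [depth=1]
Event 26 (EXEC): [IRQ1] PC=2: IRET -> resume MAIN at PC=3 (depth now 0) [depth=0]
Event 27 (EXEC): [MAIN] PC=3: DEC 3 -> ACC=25 [depth=0]
Event 28 (EXEC): [MAIN] PC=4: INC 3 -> ACC=28 [depth=0]
Event 29 (EXEC): [MAIN] PC=5: INC 2 -> ACC=30 [depth=0]
Event 30 (EXEC): [MAIN] PC=6: NOP [depth=0]
Event 31 (EXEC): [MAIN] PC=7: HALT [depth=0]
Max depth observed: 2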